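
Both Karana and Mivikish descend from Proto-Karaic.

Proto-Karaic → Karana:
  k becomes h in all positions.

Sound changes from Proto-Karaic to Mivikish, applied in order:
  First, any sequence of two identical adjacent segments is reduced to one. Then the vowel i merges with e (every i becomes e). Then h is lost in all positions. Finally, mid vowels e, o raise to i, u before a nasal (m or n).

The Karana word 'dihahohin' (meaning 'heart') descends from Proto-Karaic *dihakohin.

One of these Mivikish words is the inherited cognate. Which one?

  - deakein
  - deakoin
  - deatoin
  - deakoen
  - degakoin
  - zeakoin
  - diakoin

deakoin

Mivikish: start from *dihakohin.
  rule 1: no change — dihakohin
  rule 2 (vowel merger): dihakohin → dehakohen
  rule 3 (h-loss): dehakohen → deakoen
  rule 4 (pre-nasal raising): deakoen → deakoin
  ⇒ Mivikish deakoin
Only 'deakoin' matches the regular Mivikish development of *dihakohin.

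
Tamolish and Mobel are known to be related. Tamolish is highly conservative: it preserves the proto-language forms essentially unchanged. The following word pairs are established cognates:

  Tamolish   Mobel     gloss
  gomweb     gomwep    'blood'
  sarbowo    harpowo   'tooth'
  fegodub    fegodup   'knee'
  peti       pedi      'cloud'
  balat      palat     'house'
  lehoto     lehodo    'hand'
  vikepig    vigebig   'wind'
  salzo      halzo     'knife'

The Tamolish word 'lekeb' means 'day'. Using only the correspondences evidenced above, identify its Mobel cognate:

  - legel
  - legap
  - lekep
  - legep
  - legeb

legep

vikepig ~ vigebig — Tamolish k corresponds to Mobel g between vowels (before a front vowel).
gomweb ~ gomwep, fegodub ~ fegodup — Tamolish b corresponds to Mobel p word-finally.
Applying these to Tamolish 'lekeb':
  lekeb → legeb   (k→g between vowels (before a front vowel))
  legeb → legep   (b→p word-finally)
So the Mobel cognate is 'legep'.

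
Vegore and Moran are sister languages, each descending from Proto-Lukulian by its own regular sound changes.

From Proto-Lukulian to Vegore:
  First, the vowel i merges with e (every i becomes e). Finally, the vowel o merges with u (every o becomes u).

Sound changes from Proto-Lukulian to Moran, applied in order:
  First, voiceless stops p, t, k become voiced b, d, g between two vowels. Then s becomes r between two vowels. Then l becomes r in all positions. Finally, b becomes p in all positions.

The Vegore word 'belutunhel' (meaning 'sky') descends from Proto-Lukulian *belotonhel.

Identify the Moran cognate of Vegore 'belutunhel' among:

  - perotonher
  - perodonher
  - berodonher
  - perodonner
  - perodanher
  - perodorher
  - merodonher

Moran: *belotonhel > belodonhel > berodonher > perodonher  (by intervocalic voicing, unconditioned shift, unconditioned shift)
Among the options, 'perodonher' alone shows every Moran change applied in order.

perodonher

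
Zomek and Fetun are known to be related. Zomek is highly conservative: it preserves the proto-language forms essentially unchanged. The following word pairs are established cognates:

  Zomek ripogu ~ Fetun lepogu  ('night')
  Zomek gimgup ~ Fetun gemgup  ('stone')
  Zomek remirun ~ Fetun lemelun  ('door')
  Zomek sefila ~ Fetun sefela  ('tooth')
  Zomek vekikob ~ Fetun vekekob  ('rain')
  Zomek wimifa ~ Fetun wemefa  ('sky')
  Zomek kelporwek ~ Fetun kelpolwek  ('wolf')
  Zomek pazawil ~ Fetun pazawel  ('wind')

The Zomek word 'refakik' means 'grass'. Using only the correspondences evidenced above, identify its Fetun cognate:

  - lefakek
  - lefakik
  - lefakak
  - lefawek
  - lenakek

lefakek

remirun ~ lemelun — Zomek r corresponds to Fetun l word-initially before a front vowel.
sefila ~ sefela, vekikob ~ vekekob — Zomek i corresponds to Fetun e after a consonant, before a consonant other than r, m, n, p, b, f, v.
Applying these to Zomek 'refakik':
  refakik → lefakik   (r→l word-initially before a front vowel)
  lefakik → lefakek   (i→e after a consonant, before a consonant other than r, m, n, p, b, f, v)
So the Fetun cognate is 'lefakek'.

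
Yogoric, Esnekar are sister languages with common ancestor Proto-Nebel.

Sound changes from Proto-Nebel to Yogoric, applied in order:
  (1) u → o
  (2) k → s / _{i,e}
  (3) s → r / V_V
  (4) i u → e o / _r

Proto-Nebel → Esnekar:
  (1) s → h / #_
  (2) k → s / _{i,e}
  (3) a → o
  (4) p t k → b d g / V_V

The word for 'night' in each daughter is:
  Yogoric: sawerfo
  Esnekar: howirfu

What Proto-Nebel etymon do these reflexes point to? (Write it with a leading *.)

*sawirfu

Position 1: Yogoric has s, Esnekar has h. Taking the neighbouring segments as reconstructed: Yogoric s can only go back to *s; Esnekar h could go back to *s or *h — the one source consistent with every daughter is *s.
Position 7: Yogoric has o, Esnekar has u. Esnekar preserves u here (none of its changes turn any other segment into u), so the proto-segment is *u.
Position 4: Yogoric has e, Esnekar has i. Esnekar preserves i here (none of its changes turn any other segment into i), so the proto-segment is *i.
Continuing position by position gives *sawirfu; check it forward:
Yogoric: *sawirfu > sawirfo > sawerfo  (by vowel merger, pre-rhotic lowering)
Esnekar: start from *sawirfu.
  rule 1 (debuccalisation): sawirfu → hawirfu
  rule 2: no change — hawirfu
  rule 3 (vowel merger): hawirfu → howirfu
  rule 4: no change — howirfu
  ⇒ Esnekar howirfu
Only *sawirfu yields all of Yogoric sawerfo, Esnekar howirfu.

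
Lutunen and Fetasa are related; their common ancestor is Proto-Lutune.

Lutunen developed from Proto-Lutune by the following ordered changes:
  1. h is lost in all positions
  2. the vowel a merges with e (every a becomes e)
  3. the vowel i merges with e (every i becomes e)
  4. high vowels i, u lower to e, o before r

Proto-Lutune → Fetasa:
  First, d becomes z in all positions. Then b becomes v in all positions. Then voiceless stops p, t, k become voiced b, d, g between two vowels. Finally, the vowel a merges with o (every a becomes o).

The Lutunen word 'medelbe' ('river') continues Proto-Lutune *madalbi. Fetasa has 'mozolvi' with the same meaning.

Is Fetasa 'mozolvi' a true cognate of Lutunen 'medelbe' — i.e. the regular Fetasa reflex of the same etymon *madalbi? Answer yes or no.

yes

Derive the expected Fetasa reflex of *madalbi:
Fetasa: start from *madalbi.
  rule 1 (unconditioned shift): madalbi → mazalbi
  rule 2 (unconditioned shift): mazalbi → mazalvi
  rule 3: no change — mazalvi
  rule 4 (vowel merger): mazalvi → mozolvi
  ⇒ Fetasa mozolvi
Fetasa 'mozolvi' matches the regular reflex exactly, so the pair is cognate.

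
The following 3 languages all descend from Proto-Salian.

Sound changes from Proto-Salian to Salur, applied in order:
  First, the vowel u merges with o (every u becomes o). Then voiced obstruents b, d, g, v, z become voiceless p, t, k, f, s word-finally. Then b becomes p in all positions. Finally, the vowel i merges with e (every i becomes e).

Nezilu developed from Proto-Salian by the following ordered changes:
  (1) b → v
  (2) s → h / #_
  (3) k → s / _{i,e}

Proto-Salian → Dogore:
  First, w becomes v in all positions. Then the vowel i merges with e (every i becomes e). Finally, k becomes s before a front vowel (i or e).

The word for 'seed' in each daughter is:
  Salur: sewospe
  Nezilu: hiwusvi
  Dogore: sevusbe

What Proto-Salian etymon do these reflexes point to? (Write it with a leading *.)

*siwusbi

Position 4: Salur has o, Nezilu has u, Dogore has u. Nezilu preserves u here (none of its changes turn any other segment into u), so the proto-segment is *u.
Position 1: Salur has s, Nezilu has h, Dogore has s. Taking the neighbouring segments as reconstructed: Salur s can only go back to *s; Nezilu h could go back to *s or *h; Dogore s could go back to *k or *s — the one source consistent with every daughter is *s.
This points to *siwusbi. Verify forward in each daughter:
Salur: *siwusbi
  siwusbi → siwosbi   [vowel merger]
  siwosbi (rule 2 does not apply)
  siwosbi → siwospi   [unconditioned shift]
  siwospi → sewospe   [vowel merger]
  giving Salur sewospe.
Nezilu: *siwusbi > siwusvi > hiwusvi  (by unconditioned shift, debuccalisation)
Dogore: *siwusbi
  siwusbi → sivusbi   [unconditioned shift]
  sivusbi → sevusbe   [vowel merger]
  sevusbe (rule 3 does not apply)
  giving Dogore sevusbe.
*siwusbi is the unique common source.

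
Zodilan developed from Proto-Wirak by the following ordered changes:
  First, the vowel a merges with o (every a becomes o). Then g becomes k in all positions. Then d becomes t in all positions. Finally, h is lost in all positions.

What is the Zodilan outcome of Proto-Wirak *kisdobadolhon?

Zodilan: *kisdobadolhon > kisdobodolhon > kistobotolhon > kistobotolon  (by vowel merger, unconditioned shift, h-loss)

kistobotolon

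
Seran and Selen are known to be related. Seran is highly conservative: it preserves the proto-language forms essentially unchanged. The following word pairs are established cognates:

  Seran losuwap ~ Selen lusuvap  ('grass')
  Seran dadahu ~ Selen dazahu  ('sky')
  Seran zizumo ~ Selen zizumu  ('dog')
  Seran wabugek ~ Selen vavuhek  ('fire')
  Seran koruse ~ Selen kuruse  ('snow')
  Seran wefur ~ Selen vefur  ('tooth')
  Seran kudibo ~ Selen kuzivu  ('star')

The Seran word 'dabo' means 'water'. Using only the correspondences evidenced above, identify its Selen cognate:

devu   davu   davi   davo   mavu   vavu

kudibo ~ kuzivu — Seran b corresponds to Selen v between vowels (before a back vowel).
zizumo ~ zizumu, kudibo ~ kuzivu — Seran o corresponds to Selen u word-finally.
Applying these to Seran 'dabo':
  dabo → davo   (b→v between vowels (before a back vowel))
  davo → davu   (o→u word-finally)
So the Selen cognate is 'davu'.

davu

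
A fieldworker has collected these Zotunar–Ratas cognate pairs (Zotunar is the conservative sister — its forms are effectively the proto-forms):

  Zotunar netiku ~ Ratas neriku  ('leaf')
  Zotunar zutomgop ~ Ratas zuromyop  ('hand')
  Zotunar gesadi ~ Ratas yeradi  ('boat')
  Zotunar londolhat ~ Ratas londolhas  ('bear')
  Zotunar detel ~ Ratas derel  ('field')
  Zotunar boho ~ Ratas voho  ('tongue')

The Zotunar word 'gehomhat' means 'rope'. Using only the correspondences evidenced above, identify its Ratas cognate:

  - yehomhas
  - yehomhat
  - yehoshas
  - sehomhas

gesadi ~ yeradi — Zotunar g corresponds to Ratas y word-initially before a front vowel.
londolhat ~ londolhas — Zotunar t corresponds to Ratas s word-finally.
Applying these to Zotunar 'gehomhat':
  gehomhat → yehomhat   (g→y word-initially before a front vowel)
  yehomhat → yehomhas   (t→s word-finally)
So the Ratas cognate is 'yehomhas'.

yehomhas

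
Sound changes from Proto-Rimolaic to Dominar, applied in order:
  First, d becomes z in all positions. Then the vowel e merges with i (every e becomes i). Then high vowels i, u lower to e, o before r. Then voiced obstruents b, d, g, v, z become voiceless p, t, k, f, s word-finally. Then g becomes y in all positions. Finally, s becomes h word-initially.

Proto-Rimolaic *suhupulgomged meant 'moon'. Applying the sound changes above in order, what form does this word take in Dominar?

huhupulyomyis

Dominar: start from *suhupulgomged.
  rule 1 (unconditioned shift): suhupulgomged → suhupulgomgez
  rule 2 (vowel merger): suhupulgomgez → suhupulgomgiz
  rule 3: no change — suhupulgomgiz
  rule 4 (final devoicing): suhupulgomgiz → suhupulgomgis
  rule 5 (unconditioned shift): suhupulgomgis → suhupulyomyis
  rule 6 (debuccalisation): suhupulyomyis → huhupulyomyis
  ⇒ Dominar huhupulyomyis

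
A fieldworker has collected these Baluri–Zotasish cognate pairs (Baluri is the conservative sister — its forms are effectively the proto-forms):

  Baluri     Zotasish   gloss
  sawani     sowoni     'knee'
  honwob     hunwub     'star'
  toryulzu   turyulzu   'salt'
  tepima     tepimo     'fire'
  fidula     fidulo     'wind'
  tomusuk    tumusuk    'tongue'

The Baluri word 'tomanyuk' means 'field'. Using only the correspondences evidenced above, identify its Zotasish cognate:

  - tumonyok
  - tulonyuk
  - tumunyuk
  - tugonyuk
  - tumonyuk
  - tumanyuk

tumonyuk

tomusuk ~ tumusuk — Baluri o corresponds to Zotasish u after a consonant, before a nasal.
sawani ~ sowoni — Baluri a corresponds to Zotasish o after a consonant, before a nasal.
Applying these to Baluri 'tomanyuk':
  tomanyuk → tumanyuk   (o→u after a consonant, before a nasal)
  tumanyuk → tumonyuk   (a→o after a consonant, before a nasal)
So the Zotasish cognate is 'tumonyuk'.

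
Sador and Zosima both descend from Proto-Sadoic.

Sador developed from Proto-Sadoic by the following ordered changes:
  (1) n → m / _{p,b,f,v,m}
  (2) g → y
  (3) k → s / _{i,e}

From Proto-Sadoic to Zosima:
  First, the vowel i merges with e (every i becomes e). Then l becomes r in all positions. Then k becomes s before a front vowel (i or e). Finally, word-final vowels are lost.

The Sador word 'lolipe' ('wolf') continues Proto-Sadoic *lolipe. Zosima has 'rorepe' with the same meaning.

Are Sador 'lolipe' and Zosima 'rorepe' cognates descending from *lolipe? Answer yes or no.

Derive the expected Zosima reflex of *lolipe:
Zosima: *lolipe > lolepe > rorepe > rorep  (by vowel merger, unconditioned shift, apocope)
The regular Zosima reflex would be 'rorep', but the attested form is 'rorepe'. The correspondence is irregular, so they are not cognates (the Zosima form has a different source).

no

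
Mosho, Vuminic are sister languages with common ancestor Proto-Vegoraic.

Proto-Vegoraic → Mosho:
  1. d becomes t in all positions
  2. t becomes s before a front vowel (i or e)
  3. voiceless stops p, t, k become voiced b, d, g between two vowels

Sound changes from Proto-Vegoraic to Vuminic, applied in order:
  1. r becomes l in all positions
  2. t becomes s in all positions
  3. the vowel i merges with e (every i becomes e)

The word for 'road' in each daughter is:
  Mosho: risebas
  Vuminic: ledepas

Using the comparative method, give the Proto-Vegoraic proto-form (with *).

*ridepas

Position 3: Mosho has s, Vuminic has d. Vuminic preserves d here (none of its changes turn any other segment into d), so the proto-segment is *d.
Position 1: Mosho has r, Vuminic has l. Mosho preserves r here (none of its changes turn any other segment into r), so the proto-segment is *r.
Position 5: Mosho has b, Vuminic has p. Vuminic preserves p here (none of its changes turn any other segment into p), so the proto-segment is *p.
This points to *ridepas. Verify forward in each daughter:
Mosho: *ridepas
  ridepas → ritepas   [unconditioned shift]
  ritepas → risepas   [palatalisation]
  risepas → risebas   [intervocalic voicing]
  giving Mosho risebas.
Vuminic: start from *ridepas.
  rule 1 (unconditioned shift): ridepas → lidepas
  rule 2: no change — lidepas
  rule 3 (vowel merger): lidepas → ledepas
  ⇒ Vuminic ledepas
No other proto-form is consistent with every reflex, so the reconstruction is *ridepas.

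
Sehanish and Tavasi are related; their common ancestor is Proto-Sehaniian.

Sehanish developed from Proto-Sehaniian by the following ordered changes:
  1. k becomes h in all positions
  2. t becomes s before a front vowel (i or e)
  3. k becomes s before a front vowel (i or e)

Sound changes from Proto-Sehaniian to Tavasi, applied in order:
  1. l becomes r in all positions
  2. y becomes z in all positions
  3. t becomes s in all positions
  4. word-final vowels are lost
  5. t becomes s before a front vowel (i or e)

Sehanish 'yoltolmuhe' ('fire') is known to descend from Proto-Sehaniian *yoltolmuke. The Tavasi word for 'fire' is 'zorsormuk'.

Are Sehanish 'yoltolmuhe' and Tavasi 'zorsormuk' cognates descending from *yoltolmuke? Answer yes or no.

yes

Derive the expected Tavasi reflex of *yoltolmuke:
Tavasi: *yoltolmuke
  yoltolmuke → yortormuke   [unconditioned shift]
  yortormuke → zortormuke   [unconditioned shift]
  zortormuke → zorsormuke   [unconditioned shift]
  zorsormuke → zorsormuk   [apocope]
  zorsormuk (rule 5 does not apply)
  giving Tavasi zorsormuk.
Tavasi 'zorsormuk' matches the regular reflex exactly, so the pair is cognate.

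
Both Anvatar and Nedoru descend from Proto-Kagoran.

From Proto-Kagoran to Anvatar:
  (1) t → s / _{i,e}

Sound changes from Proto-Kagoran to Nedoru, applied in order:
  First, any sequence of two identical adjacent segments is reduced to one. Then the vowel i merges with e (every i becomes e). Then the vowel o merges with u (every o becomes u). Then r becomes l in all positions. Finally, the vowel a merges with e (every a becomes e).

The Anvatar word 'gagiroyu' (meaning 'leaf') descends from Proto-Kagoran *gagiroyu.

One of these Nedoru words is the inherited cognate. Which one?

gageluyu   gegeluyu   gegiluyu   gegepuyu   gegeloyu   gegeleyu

gegeluyu

Nedoru: *gagiroyu > gageroyu > gageruyu > gageluyu > gegeluyu  (by vowel merger, vowel merger, unconditioned shift, vowel merger)
Among the options, 'gegeluyu' alone shows every Nedoru change applied in order.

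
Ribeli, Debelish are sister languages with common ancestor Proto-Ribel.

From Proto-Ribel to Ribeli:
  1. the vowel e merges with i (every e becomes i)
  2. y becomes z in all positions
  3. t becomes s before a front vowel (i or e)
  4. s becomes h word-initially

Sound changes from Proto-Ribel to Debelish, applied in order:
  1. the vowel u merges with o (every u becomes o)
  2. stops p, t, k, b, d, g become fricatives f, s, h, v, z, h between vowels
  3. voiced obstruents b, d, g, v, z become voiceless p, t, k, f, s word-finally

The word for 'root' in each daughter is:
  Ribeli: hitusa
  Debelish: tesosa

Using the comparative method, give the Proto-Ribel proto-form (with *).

*tetusa

Position 1: Ribeli has h, Debelish has t. Taking the neighbouring segments as reconstructed: Ribeli h could go back to *t or *s or *h; Debelish t can only go back to *t — the one source consistent with every daughter is *t.
Position 4: Ribeli has u, Debelish has o. Ribeli preserves u here (none of its changes turn any other segment into u), so the proto-segment is *u.
Position 3: Ribeli has t, Debelish has s. Ribeli preserves t here (none of its changes turn any other segment into t), so the proto-segment is *t.
Continuing position by position gives *tetusa; check it forward:
Ribeli: start from *tetusa.
  rule 1 (vowel merger): tetusa → titusa
  rule 2: no change — titusa
  rule 3 (palatalisation): titusa → situsa
  rule 4 (debuccalisation): situsa → hitusa
  ⇒ Ribeli hitusa
Debelish: *tetusa > tetosa > tesosa  (by vowel merger, intervocalic lenition)
Only *tetusa yields all of Ribeli hitusa, Debelish tesosa.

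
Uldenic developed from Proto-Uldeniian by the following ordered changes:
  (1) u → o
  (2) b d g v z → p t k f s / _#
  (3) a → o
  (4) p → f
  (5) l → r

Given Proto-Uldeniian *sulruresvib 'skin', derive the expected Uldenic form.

Uldenic: *sulruresvib
  sulruresvib → solroresvib   [vowel merger]
  solroresvib → solroresvip   [final devoicing]
  solroresvip (rule 3 does not apply)
  solroresvip → solroresvif   [unconditioned shift]
  solroresvif → sorroresvif   [unconditioned shift]
  giving Uldenic sorroresvif.

sorroresvif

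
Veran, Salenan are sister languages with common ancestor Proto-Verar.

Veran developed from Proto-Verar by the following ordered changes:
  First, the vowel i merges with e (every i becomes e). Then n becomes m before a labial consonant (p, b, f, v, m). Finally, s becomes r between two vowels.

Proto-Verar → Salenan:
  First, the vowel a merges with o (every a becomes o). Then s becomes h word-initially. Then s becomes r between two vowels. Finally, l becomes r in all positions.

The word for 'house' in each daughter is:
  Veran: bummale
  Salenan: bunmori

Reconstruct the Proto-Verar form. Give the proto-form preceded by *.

Position 7: Veran has e, Salenan has i. Salenan preserves i here (none of its changes turn any other segment into i), so the proto-segment is *i.
Position 3: Veran has m, Salenan has n. Salenan preserves n here (none of its changes turn any other segment into n), so the proto-segment is *n.
Position 5: Veran has a, Salenan has o. Veran preserves a here (none of its changes turn any other segment into a), so the proto-segment is *a.
This points to *bunmali. Verify forward in each daughter:
Veran: *bunmali
  bunmali → bunmale   [vowel merger]
  bunmale → bummale   [nasal place assimilation]
  bummale (rule 3 does not apply)
  giving Veran bummale.
Salenan: *bunmali
  bunmali → bunmoli   [vowel merger]
  bunmoli (rule 2 does not apply)
  bunmoli (rule 3 does not apply)
  bunmoli → bunmori   [unconditioned shift]
  giving Salenan bunmori.
*bunmali is the unique common source.

*bunmali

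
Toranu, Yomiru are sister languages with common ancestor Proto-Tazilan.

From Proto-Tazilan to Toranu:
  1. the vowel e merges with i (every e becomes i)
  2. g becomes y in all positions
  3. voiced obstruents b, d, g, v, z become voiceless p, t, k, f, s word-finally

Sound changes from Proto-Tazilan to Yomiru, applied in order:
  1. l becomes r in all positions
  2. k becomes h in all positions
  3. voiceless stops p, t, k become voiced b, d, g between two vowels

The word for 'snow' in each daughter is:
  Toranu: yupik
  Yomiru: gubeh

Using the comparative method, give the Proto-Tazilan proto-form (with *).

*gupek

Position 3: Toranu has p, Yomiru has b. Taking the neighbouring segments as reconstructed: Toranu p can only go back to *p; Yomiru b could go back to *p or *b — the one source consistent with every daughter is *p.
Position 5: Toranu has k, Yomiru has h. Toranu preserves k here (none of its changes turn any other segment into k), so the proto-segment is *k.
Verify the candidate proto-form against each daughter:
Toranu: *gupek > gupik > yupik  (by vowel merger, unconditioned shift)
Yomiru: *gupek > gupeh > gubeh  (by unconditioned shift, intervocalic voicing)
No other proto-form is consistent with every reflex, so the reconstruction is *gupek.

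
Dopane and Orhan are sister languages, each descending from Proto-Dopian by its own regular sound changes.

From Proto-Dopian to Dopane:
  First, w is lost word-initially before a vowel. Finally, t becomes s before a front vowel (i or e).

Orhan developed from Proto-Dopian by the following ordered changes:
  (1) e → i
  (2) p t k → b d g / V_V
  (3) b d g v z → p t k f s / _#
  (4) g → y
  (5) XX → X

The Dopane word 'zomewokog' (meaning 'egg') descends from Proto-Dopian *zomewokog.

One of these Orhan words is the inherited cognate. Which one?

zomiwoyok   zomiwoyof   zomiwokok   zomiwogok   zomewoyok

zomiwoyok

Orhan: *zomewokog > zomiwokog > zomiwogog > zomiwogok > zomiwoyok  (by vowel merger, intervocalic voicing, final devoicing, unconditioned shift)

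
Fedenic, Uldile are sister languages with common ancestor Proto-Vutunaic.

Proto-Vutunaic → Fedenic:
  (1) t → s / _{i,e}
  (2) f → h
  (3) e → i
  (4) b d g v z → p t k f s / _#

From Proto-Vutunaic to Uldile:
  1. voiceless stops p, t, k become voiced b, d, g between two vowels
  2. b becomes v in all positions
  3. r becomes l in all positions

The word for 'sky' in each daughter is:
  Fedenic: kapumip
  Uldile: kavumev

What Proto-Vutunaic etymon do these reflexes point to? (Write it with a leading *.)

Position 3: Fedenic has p, Uldile has v. Taking the neighbouring segments as reconstructed: Fedenic p can only go back to *p; Uldile v could go back to *p or *b or *v — the one source consistent with every daughter is *p.
Position 6: Fedenic has i, Uldile has e. Uldile preserves e here (none of its changes turn any other segment into e), so the proto-segment is *e.
This points to *kapumeb. Verify forward in each daughter:
Fedenic: start from *kapumeb.
  rule 1: no change — kapumeb
  rule 2: no change — kapumeb
  rule 3 (vowel merger): kapumeb → kapumib
  rule 4 (final devoicing): kapumib → kapumip
  ⇒ Fedenic kapumip
Uldile: *kapumeb > kabumeb > kavumev  (by intervocalic voicing, unconditioned shift)
No other proto-form is consistent with every reflex, so the reconstruction is *kapumeb.

*kapumeb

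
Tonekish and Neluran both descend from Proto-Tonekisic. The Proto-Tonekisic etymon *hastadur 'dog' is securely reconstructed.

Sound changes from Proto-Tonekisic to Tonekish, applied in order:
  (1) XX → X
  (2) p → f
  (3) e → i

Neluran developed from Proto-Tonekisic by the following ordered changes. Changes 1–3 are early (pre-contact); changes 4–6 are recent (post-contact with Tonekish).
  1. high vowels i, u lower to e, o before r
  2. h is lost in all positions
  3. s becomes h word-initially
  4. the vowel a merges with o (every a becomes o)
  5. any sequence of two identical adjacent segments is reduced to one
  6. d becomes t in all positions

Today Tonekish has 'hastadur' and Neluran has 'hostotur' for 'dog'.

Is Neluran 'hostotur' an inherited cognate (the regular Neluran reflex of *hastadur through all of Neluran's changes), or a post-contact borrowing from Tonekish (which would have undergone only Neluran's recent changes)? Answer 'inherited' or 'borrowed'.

If inherited, *hastadur would pass through all of Neluran's changes:
Neluran: *hastadur > hastador > astador > ostodor > ostotor  (by pre-rhotic lowering, h-loss, vowel merger, unconditioned shift)
If borrowed from Tonekish 'hastadur' after the early changes, it would undergo only the recent ones:
  rule 4 (vowel merger): hastadur → hostodur
  rule 5 (degemination): no change (hostodur)
  rule 6 (unconditioned shift): hostodur → hostotur
  ⇒ as a loan: hostotur
Neluran 'hostotur' matches the loan outcome 'hostotur', not the inherited 'ostotor' — it skipped the early Neluran changes, so it was borrowed from Tonekish.

borrowed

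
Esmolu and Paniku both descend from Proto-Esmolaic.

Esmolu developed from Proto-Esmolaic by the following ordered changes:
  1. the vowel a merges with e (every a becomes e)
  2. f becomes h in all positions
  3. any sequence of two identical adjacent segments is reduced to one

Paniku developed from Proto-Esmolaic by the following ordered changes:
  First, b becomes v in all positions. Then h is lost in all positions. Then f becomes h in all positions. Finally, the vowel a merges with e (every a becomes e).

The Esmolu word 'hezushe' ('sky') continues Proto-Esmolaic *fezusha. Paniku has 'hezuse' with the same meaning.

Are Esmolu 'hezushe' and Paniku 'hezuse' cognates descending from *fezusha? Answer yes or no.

yes

Derive the expected Paniku reflex of *fezusha:
Paniku: *fezusha
  fezusha (rule 1 does not apply)
  fezusha → fezusa   [h-loss]
  fezusa → hezusa   [unconditioned shift]
  hezusa → hezuse   [vowel merger]
  giving Paniku hezuse.
Paniku 'hezuse' matches the regular reflex exactly, so the pair is cognate.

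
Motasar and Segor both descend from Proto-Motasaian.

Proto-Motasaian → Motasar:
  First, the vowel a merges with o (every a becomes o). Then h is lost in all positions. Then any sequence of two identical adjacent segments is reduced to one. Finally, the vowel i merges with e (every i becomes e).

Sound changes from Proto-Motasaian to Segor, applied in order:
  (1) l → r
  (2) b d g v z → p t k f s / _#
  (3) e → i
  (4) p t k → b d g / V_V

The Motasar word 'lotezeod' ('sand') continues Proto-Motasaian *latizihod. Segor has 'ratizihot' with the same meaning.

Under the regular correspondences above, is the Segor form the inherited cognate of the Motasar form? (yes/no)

Derive the expected Segor reflex of *latizihod:
Segor: start from *latizihod.
  rule 1 (unconditioned shift): latizihod → ratizihod
  rule 2 (final devoicing): ratizihod → ratizihot
  rule 3: no change — ratizihot
  rule 4 (intervocalic voicing): ratizihot → radizihot
  ⇒ Segor radizihot
The regular Segor reflex would be 'radizihot', but the attested form is 'ratizihot'. The correspondence is irregular, so they are not cognates (the Segor form has a different source).

no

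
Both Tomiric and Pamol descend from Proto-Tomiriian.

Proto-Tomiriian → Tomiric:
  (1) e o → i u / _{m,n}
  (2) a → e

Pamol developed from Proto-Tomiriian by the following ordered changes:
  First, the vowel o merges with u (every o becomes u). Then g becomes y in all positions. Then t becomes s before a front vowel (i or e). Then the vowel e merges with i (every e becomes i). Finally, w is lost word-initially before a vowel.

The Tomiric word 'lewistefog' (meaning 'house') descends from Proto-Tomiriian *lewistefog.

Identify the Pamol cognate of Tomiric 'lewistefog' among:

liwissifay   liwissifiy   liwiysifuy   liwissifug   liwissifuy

liwissifuy

Pamol: *lewistefog > lewistefug > lewistefuy > lewissefuy > liwissifuy  (by vowel merger, unconditioned shift, palatalisation, vowel merger)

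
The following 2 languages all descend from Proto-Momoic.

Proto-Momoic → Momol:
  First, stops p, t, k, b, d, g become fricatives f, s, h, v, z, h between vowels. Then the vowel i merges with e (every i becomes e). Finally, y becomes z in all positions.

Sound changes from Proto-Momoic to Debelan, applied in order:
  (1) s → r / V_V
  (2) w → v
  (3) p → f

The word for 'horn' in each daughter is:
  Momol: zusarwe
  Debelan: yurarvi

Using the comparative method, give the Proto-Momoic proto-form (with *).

*yusarwi

Position 1: Momol has z, Debelan has y. Debelan preserves y here (none of its changes turn any other segment into y), so the proto-segment is *y.
Position 3: Momol has s, Debelan has r. Taking the neighbouring segments as reconstructed: Momol s could go back to *t or *s; Debelan r could go back to *s or *r — the one source consistent with every daughter is *s.
Verify the candidate proto-form against each daughter:
Momol: *yusarwi > yusarwe > zusarwe  (by vowel merger, unconditioned shift)
Debelan: *yusarwi > yurarwi > yurarvi  (by rhotacism, unconditioned shift)
Only *yusarwi yields all of Momol zusarwe, Debelan yurarvi.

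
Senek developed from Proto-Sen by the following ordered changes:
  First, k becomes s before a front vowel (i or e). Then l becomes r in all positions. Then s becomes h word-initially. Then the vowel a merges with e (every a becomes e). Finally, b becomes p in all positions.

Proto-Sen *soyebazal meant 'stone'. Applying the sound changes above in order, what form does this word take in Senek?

hoyepezer

Senek: *soyebazal
  soyebazal (rule 1 does not apply)
  soyebazal → soyebazar   [unconditioned shift]
  soyebazar → hoyebazar   [debuccalisation]
  hoyebazar → hoyebezer   [vowel merger]
  hoyebezer → hoyepezer   [unconditioned shift]
  giving Senek hoyepezer.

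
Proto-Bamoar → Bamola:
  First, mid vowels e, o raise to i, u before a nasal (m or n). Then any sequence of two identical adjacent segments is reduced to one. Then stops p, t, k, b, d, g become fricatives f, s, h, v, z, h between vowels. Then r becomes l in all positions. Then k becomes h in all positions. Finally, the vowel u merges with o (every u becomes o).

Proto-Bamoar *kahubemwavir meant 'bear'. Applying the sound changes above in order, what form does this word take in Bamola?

Bamola: start from *kahubemwavir.
  rule 1 (pre-nasal raising): kahubemwavir → kahubimwavir
  rule 2: no change — kahubimwavir
  rule 3 (intervocalic lenition): kahubimwavir → kahuvimwavir
  rule 4 (unconditioned shift): kahuvimwavir → kahuvimwavil
  rule 5 (unconditioned shift): kahuvimwavil → hahuvimwavil
  rule 6 (vowel merger): hahuvimwavil → hahovimwavil
  ⇒ Bamola hahovimwavil

hahovimwavil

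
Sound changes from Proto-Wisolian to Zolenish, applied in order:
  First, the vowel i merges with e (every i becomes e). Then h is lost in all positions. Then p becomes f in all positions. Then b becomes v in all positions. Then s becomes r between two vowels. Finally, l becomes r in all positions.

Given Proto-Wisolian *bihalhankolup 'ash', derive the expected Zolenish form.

Zolenish: *bihalhankolup
  bihalhankolup → behalhankolup   [vowel merger]
  behalhankolup → bealankolup   [h-loss]
  bealankolup → bealankoluf   [unconditioned shift]
  bealankoluf → vealankoluf   [unconditioned shift]
  vealankoluf (rule 5 does not apply)
  vealankoluf → vearankoruf   [unconditioned shift]
  giving Zolenish vearankoruf.

vearankoruf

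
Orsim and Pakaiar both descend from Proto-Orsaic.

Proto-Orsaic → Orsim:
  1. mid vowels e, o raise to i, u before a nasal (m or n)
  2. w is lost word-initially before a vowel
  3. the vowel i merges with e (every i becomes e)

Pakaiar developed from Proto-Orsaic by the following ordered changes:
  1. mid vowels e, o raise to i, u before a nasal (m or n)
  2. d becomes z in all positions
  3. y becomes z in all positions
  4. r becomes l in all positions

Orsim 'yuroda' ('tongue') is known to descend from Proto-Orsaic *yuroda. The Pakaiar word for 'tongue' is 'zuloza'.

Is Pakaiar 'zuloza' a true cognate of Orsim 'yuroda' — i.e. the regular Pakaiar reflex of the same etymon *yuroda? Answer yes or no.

Derive the expected Pakaiar reflex of *yuroda:
Pakaiar: *yuroda > yuroza > zuroza > zuloza  (by unconditioned shift, unconditioned shift, unconditioned shift)
Pakaiar 'zuloza' matches the regular reflex exactly, so the pair is cognate.

yes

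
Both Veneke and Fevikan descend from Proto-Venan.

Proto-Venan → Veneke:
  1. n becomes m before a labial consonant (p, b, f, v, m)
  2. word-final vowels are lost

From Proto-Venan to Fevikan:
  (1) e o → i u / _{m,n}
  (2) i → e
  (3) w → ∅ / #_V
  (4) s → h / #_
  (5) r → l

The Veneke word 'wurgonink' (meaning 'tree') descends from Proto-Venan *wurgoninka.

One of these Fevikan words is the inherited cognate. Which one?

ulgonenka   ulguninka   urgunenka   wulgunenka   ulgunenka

ulgunenka

Fevikan: *wurgoninka > wurguninka > wurgunenka > urgunenka > ulgunenka  (by pre-nasal raising, vowel merger, glide loss, unconditioned shift)
The other candidates each miss or misapply at least one Fevikan change.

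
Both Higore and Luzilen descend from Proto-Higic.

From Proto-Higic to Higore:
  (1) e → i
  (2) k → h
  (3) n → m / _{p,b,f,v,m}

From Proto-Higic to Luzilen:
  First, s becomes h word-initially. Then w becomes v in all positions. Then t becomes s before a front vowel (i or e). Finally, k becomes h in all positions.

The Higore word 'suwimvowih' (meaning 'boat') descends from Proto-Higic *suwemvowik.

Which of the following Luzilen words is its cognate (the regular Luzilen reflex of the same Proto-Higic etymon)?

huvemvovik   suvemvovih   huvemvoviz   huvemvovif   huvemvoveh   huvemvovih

Luzilen: start from *suwemvowik.
  rule 1 (debuccalisation): suwemvowik → huwemvowik
  rule 2 (unconditioned shift): huwemvowik → huvemvovik
  rule 3: no change — huvemvovik
  rule 4 (unconditioned shift): huvemvovik → huvemvovih
  ⇒ Luzilen huvemvovih
Among the options, 'huvemvovih' alone shows every Luzilen change applied in order.

huvemvovih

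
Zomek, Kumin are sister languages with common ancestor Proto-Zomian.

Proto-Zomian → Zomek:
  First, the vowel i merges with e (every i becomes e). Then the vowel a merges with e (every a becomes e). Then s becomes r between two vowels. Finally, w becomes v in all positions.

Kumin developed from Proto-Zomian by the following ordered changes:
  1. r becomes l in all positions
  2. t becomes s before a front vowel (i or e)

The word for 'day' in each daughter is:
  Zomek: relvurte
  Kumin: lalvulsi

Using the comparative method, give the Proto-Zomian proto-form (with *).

Position 7: Zomek has t, Kumin has s. Zomek preserves t here (none of its changes turn any other segment into t), so the proto-segment is *t.
Position 2: Zomek has e, Kumin has a. Kumin preserves a here (none of its changes turn any other segment into a), so the proto-segment is *a.
Continuing position by position gives *ralvurti; check it forward:
Zomek: start from *ralvurti.
  rule 1 (vowel merger): ralvurti → ralvurte
  rule 2 (vowel merger): ralvurte → relvurte
  rule 3: no change — relvurte
  rule 4: no change — relvurte
  ⇒ Zomek relvurte
Kumin: *ralvurti > lalvulti > lalvulsi  (by unconditioned shift, palatalisation)
No other proto-form is consistent with every reflex, so the reconstruction is *ralvurti.

*ralvurti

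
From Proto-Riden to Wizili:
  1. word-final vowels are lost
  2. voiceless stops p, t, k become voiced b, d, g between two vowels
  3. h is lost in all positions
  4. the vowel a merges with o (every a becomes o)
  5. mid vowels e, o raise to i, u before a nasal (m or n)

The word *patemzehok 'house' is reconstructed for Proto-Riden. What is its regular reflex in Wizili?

Wizili: *patemzehok
  patemzehok (rule 1 does not apply)
  patemzehok → pademzehok   [intervocalic voicing]
  pademzehok → pademzeok   [h-loss]
  pademzeok → podemzeok   [vowel merger]
  podemzeok → podimzeok   [pre-nasal raising]
  giving Wizili podimzeok.

podimzeok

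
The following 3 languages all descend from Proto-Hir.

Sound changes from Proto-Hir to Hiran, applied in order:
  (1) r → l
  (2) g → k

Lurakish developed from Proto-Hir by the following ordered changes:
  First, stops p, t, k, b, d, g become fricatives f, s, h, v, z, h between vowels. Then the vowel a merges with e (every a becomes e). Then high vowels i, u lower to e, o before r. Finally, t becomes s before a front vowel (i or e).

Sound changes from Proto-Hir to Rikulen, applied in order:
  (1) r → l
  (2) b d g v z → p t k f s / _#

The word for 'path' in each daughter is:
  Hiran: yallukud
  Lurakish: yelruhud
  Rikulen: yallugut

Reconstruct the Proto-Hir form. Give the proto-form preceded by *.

Position 2: Hiran has a, Lurakish has e, Rikulen has a. Hiran preserves a here (none of its changes turn any other segment into a), so the proto-segment is *a.
Position 8: Hiran has d, Lurakish has d, Rikulen has t. Hiran preserves d here (none of its changes turn any other segment into d), so the proto-segment is *d.
Position 4: Hiran has l, Lurakish has r, Rikulen has l. Lurakish preserves r here (none of its changes turn any other segment into r), so the proto-segment is *r.
This points to *yalrugud. Verify forward in each daughter:
Hiran: *yalrugud
  yalrugud → yallugud   [unconditioned shift]
  yallugud → yallukud   [unconditioned shift]
  giving Hiran yallukud.
Lurakish: *yalrugud > yalruhud > yelruhud  (by intervocalic lenition, vowel merger)
Rikulen: *yalrugud > yallugud > yallugut  (by unconditioned shift, final devoicing)
Only *yalrugud yields all of Hiran yallukud, Lurakish yelruhud, Rikulen yallugut.

*yalrugud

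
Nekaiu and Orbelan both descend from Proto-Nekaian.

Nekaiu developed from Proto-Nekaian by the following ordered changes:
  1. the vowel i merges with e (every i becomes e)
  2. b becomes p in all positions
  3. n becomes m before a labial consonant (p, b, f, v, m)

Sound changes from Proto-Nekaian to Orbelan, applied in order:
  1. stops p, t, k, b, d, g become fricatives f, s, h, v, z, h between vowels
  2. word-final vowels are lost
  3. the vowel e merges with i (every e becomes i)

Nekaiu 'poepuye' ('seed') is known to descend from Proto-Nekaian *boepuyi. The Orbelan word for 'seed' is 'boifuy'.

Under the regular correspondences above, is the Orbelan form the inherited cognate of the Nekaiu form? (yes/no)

Derive the expected Orbelan reflex of *boepuyi:
Orbelan: *boepuyi > boefuyi > boefuy > boifuy  (by intervocalic lenition, apocope, vowel merger)
Orbelan 'boifuy' matches the regular reflex exactly, so the pair is cognate.

yes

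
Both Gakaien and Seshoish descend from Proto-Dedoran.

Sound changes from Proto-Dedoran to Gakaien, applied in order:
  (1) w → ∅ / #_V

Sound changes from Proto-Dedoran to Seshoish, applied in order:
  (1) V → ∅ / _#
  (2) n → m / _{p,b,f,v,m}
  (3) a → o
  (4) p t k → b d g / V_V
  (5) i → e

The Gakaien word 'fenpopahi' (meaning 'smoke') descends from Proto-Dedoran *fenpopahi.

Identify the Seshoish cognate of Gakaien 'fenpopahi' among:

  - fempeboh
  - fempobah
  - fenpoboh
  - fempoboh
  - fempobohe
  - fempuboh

fempoboh

Seshoish: *fenpopahi > fenpopah > fempopah > fempopoh > fempoboh  (by apocope, nasal place assimilation, vowel merger, intervocalic voicing)
Only 'fempoboh' matches the regular Seshoish development of *fenpopahi.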